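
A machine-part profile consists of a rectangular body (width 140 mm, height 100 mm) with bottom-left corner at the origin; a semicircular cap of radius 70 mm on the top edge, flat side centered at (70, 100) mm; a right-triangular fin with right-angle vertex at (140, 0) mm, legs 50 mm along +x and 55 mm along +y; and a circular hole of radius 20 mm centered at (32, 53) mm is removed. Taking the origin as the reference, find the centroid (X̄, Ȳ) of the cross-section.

Part | A | x̄ᵢ | ȳᵢ | A·x̄ᵢ | A·ȳᵢ
rectangular body | 14000.00 | 70.00 | 50.00 | 980000.00 | 700000.00
semicircular top | 7696.90 | 70.00 | 129.71 | 538783.14 | 998356.87
triangular fin | 1375.00 | 156.67 | 18.33 | 215416.67 | 25208.33
hole | -1256.64 | 32.00 | 53.00 | -40212.39 | -66601.76
Σ | 21815.26 |  |  | 1693987.42 | 1656963.44
X̄ = 1693987.42 / 21815.26 = 77.65 mm
Ȳ = 1656963.44 / 21815.26 = 75.95 mm

X̄ = 77.65 mm, Ȳ = 75.95 mm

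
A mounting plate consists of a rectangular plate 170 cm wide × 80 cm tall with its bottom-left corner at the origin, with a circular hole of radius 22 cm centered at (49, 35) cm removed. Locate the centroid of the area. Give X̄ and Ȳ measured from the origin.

X̄ = 89.53 cm, Ȳ = 40.63 cm

Part | A | x̄ᵢ | ȳᵢ | A·x̄ᵢ | A·ȳᵢ
plate | 13600.00 | 85.00 | 40.00 | 1156000.00 | 544000.00
hole | -1520.53 | 49.00 | 35.00 | -74506.01 | -53218.58
Σ | 12079.47 |  |  | 1081493.99 | 490781.42
X̄ = 1081493.99 / 12079.47 = 89.53 cm
Ȳ = 490781.42 / 12079.47 = 40.63 cm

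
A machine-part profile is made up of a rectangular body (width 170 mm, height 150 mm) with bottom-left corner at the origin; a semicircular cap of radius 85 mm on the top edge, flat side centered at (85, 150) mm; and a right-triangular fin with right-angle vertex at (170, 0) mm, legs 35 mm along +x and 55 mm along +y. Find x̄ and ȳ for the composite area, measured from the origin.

x̄ = 87.46 mm, ȳ = 106.90 mm

Part | A | x̄ᵢ | ȳᵢ | A·x̄ᵢ | A·ȳᵢ
rectangular body | 25500.00 | 85.00 | 75.00 | 2167500.00 | 1912500.00
semicircular top | 11349.00 | 85.00 | 186.08 | 964665.29 | 2111767.19
triangular fin | 962.50 | 181.67 | 18.33 | 174854.17 | 17645.83
Σ | 37811.50 |  |  | 3307019.46 | 4041913.02
x̄ = 3307019.46 / 37811.50 = 87.46 mm
ȳ = 4041913.02 / 37811.50 = 106.90 mm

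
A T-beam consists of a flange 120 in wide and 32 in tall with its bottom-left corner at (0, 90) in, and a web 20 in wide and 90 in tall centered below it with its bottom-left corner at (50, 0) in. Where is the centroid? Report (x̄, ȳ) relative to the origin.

x̄ = 60.00 in, ȳ = 86.53 in

Part | A | x̄ᵢ | ȳᵢ | A·x̄ᵢ | A·ȳᵢ
web | 1800.00 | 60.00 | 45.00 | 108000.00 | 81000.00
flange | 3840.00 | 60.00 | 106.00 | 230400.00 | 407040.00
Σ | 5640.00 |  |  | 338400.00 | 488040.00
x̄ = 338400.00 / 5640.00 = 60.00 in
ȳ = 488040.00 / 5640.00 = 86.53 in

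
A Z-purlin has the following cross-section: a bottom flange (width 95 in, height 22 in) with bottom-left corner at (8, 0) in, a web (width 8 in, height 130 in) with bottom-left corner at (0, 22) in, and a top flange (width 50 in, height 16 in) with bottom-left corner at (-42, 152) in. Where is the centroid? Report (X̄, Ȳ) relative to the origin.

bottom flange: A = 95 × 22 = 2090.00, centroid at (55.50, 11.00).
web: A = 8 × 130 = 1040.00, centroid at (4.00, 87.00).
top flange: A = 50 × 16 = 800.00, centroid at (-17.00, 160.00).
ΣA = 3930.00 in², ΣAX̄ = 106555.00 in³, ΣAȲ = 241470.00 in³.
X̄ = 106555.00/3930.00 = 27.11 in; Ȳ = 241470.00/3930.00 = 61.44 in.

X̄ = 27.11 in, Ȳ = 61.44 in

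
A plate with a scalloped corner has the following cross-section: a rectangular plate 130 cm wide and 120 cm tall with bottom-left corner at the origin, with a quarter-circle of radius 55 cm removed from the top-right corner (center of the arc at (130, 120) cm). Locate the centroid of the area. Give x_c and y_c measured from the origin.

plate: A = 130 × 120 = 15600.00, centroid at (65.00, 60.00).
removed quarter-circle: A = −¼π·55² = -2375.83, centroid at (106.66, 96.66).
ΣA = 13224.17 cm²
ΣAx_c = (15600.00)(65.00) + (-2375.83)(106.66) = 760600.51 cm³
ΣAy_c = (15600.00)(60.00) + (-2375.83)(96.66) = 706358.80 cm³
x_c = 760600.51 / 13224.17 = 57.52 cm
y_c = 706358.80 / 13224.17 = 53.41 cm

x_c = 57.52 cm, y_c = 53.41 cm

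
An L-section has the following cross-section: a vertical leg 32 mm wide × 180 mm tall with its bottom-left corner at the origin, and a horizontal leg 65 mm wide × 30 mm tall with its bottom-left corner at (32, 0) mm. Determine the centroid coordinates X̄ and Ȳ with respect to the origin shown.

vertical leg: A = 32 × 180 = 5760.00, centroid at (16.00, 90.00).
horizontal leg: A = 65 × 30 = 1950.00, centroid at (64.50, 15.00).
ΣA = 7710.00 mm²
ΣAX̄ = (5760.00)(16.00) + (1950.00)(64.50) = 217935.00 mm³
ΣAȲ = (5760.00)(90.00) + (1950.00)(15.00) = 547650.00 mm³
X̄ = 217935.00 / 7710.00 = 28.27 mm
Ȳ = 547650.00 / 7710.00 = 71.03 mm

X̄ = 28.27 mm, Ȳ = 71.03 mm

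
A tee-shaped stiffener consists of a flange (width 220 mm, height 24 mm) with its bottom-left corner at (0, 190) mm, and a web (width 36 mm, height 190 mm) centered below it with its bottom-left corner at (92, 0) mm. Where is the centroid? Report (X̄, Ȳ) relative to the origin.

web: A = 36 × 190 = 6840.00, centroid at (110.00, 95.00).
flange: A = 220 × 24 = 5280.00, centroid at (110.00, 202.00).
ΣA = 12120.00 mm²
ΣAX̄ = (6840.00)(110.00) + (5280.00)(110.00) = 1333200.00 mm³
ΣAȲ = (6840.00)(95.00) + (5280.00)(202.00) = 1716360.00 mm³
X̄ = 1333200.00 / 12120.00 = 110.00 mm
Ȳ = 1716360.00 / 12120.00 = 141.61 mm

X̄ = 110.00 mm, Ȳ = 141.61 mm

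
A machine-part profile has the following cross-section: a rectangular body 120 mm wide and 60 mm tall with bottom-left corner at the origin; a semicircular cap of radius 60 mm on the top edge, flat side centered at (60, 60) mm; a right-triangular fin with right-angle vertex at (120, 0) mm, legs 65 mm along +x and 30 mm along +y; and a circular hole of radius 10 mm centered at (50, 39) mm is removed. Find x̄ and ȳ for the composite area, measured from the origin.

rectangular body: A = 120 × 60 = 7200.00, centroid at (60.00, 30.00).
semicircular top: A = ½π·60² = 5654.87, centroid at (60.00, 85.46).
triangular fin: A = ½·65·30 = 975.00, centroid at (141.67, 10.00).
hole: A = −π·10² = -314.16, centroid at (50.00, 39.00).
ΣA = 13515.71 mm², ΣAx̄ = 893709.04 mm³, ΣAȳ = 696789.80 mm³.
x̄ = 893709.04/13515.71 = 66.12 mm; ȳ = 696789.80/13515.71 = 51.55 mm.

x̄ = 66.12 mm, ȳ = 51.55 mm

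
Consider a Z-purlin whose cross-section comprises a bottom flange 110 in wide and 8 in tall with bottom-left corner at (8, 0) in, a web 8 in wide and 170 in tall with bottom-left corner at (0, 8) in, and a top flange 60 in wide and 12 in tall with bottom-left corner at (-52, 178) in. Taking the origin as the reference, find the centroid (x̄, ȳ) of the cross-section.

x̄ = 15.22 in, ȳ = 88.68 in

bottom flange: A = 110 × 8 = 880.00, centroid at (63.00, 4.00).
web: A = 8 × 170 = 1360.00, centroid at (4.00, 93.00).
top flange: A = 60 × 12 = 720.00, centroid at (-22.00, 184.00).
ΣA = 2960.00 in²
ΣAx̄ = (880.00)(63.00) + (1360.00)(4.00) + (720.00)(-22.00) = 45040.00 in³
ΣAȳ = (880.00)(4.00) + (1360.00)(93.00) + (720.00)(184.00) = 262480.00 in³
x̄ = 45040.00 / 2960.00 = 15.22 in
ȳ = 262480.00 / 2960.00 = 88.68 in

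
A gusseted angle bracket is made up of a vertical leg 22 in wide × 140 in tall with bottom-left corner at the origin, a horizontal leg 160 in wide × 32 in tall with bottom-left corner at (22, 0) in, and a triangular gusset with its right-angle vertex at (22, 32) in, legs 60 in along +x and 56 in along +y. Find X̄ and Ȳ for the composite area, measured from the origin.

vertical leg: A = 22 × 140 = 3080.00, centroid at (11.00, 70.00).
horizontal leg: A = 160 × 32 = 5120.00, centroid at (102.00, 16.00).
gusset: A = ½·60·56 = 1680.00, centroid at (42.00, 50.67).
ΣA = 9880.00 in²
ΣAX̄ = (3080.00)(11.00) + (5120.00)(102.00) + (1680.00)(42.00) = 626680.00 in³
ΣAȲ = (3080.00)(70.00) + (5120.00)(16.00) + (1680.00)(50.67) = 382640.00 in³
X̄ = 626680.00 / 9880.00 = 63.43 in
Ȳ = 382640.00 / 9880.00 = 38.73 in

X̄ = 63.43 in, Ȳ = 38.73 in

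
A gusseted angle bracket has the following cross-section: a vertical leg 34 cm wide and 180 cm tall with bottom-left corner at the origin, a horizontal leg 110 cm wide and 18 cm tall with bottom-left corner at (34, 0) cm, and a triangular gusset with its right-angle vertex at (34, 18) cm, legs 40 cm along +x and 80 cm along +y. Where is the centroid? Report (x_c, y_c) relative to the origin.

x_c = 36.70 cm, y_c = 65.99 cm

vertical leg: A = 34 × 180 = 6120.00, centroid at (17.00, 90.00).
horizontal leg: A = 110 × 18 = 1980.00, centroid at (89.00, 9.00).
gusset: A = ½·40·80 = 1600.00, centroid at (47.33, 44.67).
ΣA = 9700.00 cm², ΣAx_c = 355993.33 cm³, ΣAy_c = 640086.67 cm³.
x_c = 355993.33/9700.00 = 36.70 cm; y_c = 640086.67/9700.00 = 65.99 cm.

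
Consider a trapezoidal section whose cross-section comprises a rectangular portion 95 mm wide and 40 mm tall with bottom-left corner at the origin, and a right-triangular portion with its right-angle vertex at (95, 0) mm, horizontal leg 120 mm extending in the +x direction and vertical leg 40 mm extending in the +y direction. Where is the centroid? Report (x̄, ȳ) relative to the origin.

rectangular portion: A = 95 × 40 = 3800.00, centroid at (47.50, 20.00).
triangular portion: A = ½·120·40 = 2400.00, centroid at (135.00, 13.33).
ΣA = 6200.00 mm²
ΣAx̄ = (3800.00)(47.50) + (2400.00)(135.00) = 504500.00 mm³
ΣAȳ = (3800.00)(20.00) + (2400.00)(13.33) = 108000.00 mm³
x̄ = 504500.00 / 6200.00 = 81.37 mm
ȳ = 108000.00 / 6200.00 = 17.42 mm

x̄ = 81.37 mm, ȳ = 17.42 mm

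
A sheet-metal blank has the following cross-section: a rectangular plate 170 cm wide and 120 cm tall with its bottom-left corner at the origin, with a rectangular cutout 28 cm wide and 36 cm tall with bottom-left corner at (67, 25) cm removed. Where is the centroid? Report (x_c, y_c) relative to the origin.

x_c = 85.21 cm, y_c = 60.88 cm

plate: A = 170 × 120 = 20400.00, centroid at (85.00, 60.00).
hole: A = −(28 × 36) = -1008.00, centroid at (81.00, 43.00).
ΣA = 19392.00 cm², ΣAx_c = 1652352.00 cm³, ΣAy_c = 1180656.00 cm³.
x_c = 1652352.00/19392.00 = 85.21 cm; y_c = 1180656.00/19392.00 = 60.88 cm.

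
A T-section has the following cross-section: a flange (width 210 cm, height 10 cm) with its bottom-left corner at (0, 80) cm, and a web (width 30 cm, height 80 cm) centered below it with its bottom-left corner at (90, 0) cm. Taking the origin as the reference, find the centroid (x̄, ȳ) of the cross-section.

x̄ = 105.00 cm, ȳ = 61.00 cm

Part | A | x̄ᵢ | ȳᵢ | A·x̄ᵢ | A·ȳᵢ
web | 2400.00 | 105.00 | 40.00 | 252000.00 | 96000.00
flange | 2100.00 | 105.00 | 85.00 | 220500.00 | 178500.00
Σ | 4500.00 |  |  | 472500.00 | 274500.00
x̄ = 472500.00 / 4500.00 = 105.00 cm
ȳ = 274500.00 / 4500.00 = 61.00 cm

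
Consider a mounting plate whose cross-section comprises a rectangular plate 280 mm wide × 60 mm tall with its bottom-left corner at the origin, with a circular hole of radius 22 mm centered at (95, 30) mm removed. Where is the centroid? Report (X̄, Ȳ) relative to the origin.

Part | A | x̄ᵢ | ȳᵢ | A·x̄ᵢ | A·ȳᵢ
plate | 16800.00 | 140.00 | 30.00 | 2352000.00 | 504000.00
hole | -1520.53 | 95.00 | 30.00 | -144450.43 | -45615.93
Σ | 15279.47 |  |  | 2207549.57 | 458384.07
X̄ = 2207549.57 / 15279.47 = 144.48 mm
Ȳ = 458384.07 / 15279.47 = 30.00 mm

X̄ = 144.48 mm, Ȳ = 30.00 mm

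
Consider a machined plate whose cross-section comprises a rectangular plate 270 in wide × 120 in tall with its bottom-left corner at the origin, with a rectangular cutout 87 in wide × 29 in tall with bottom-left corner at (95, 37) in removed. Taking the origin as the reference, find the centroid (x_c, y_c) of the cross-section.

x_c = 134.70 in, y_c = 60.72 in

plate: A = 270 × 120 = 32400.00, centroid at (135.00, 60.00).
hole: A = −(87 × 29) = -2523.00, centroid at (138.50, 51.50).
ΣA = 29877.00 in²
ΣAx_c = (32400.00)(135.00) + (-2523.00)(138.50) = 4024564.50 in³
ΣAy_c = (32400.00)(60.00) + (-2523.00)(51.50) = 1814065.50 in³
x_c = 4024564.50 / 29877.00 = 134.70 in
y_c = 1814065.50 / 29877.00 = 60.72 in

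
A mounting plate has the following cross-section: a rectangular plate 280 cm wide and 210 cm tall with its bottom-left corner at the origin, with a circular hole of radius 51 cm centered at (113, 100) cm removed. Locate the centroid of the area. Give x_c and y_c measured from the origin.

Part | A | x̄ᵢ | ȳᵢ | A·x̄ᵢ | A·ȳᵢ
plate | 58800.00 | 140.00 | 105.00 | 8232000.00 | 6174000.00
hole | -8171.28 | 113.00 | 100.00 | -923354.92 | -817128.25
Σ | 50628.72 |  |  | 7308645.08 | 5356871.75
x_c = 7308645.08 / 50628.72 = 144.36 cm
y_c = 5356871.75 / 50628.72 = 105.81 cm

x_c = 144.36 cm, y_c = 105.81 cm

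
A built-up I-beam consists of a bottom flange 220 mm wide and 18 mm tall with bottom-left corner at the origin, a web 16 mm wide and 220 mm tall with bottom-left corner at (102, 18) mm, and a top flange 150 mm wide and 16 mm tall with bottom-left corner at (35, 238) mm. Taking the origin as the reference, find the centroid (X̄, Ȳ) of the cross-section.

X̄ = 110.00 mm, Ȳ = 108.97 mm

Part | A | x̄ᵢ | ȳᵢ | A·x̄ᵢ | A·ȳᵢ
bottom flange | 3960.00 | 110.00 | 9.00 | 435600.00 | 35640.00
web | 3520.00 | 110.00 | 128.00 | 387200.00 | 450560.00
top flange | 2400.00 | 110.00 | 246.00 | 264000.00 | 590400.00
Σ | 9880.00 |  |  | 1086800.00 | 1076600.00
X̄ = 1086800.00 / 9880.00 = 110.00 mm
Ȳ = 1076600.00 / 9880.00 = 108.97 mm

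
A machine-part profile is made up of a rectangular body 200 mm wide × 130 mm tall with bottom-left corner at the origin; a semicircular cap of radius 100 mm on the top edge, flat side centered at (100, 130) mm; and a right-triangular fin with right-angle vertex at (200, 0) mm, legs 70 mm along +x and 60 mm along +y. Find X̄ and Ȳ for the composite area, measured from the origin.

X̄ = 105.91 mm, Ȳ = 101.37 mm

Part | A | x̄ᵢ | ȳᵢ | A·x̄ᵢ | A·ȳᵢ
rectangular body | 26000.00 | 100.00 | 65.00 | 2600000.00 | 1690000.00
semicircular top | 15707.96 | 100.00 | 172.44 | 1570796.33 | 2708701.89
triangular fin | 2100.00 | 223.33 | 20.00 | 469000.00 | 42000.00
Σ | 43807.96 |  |  | 4639796.33 | 4440701.89
X̄ = 4639796.33 / 43807.96 = 105.91 mm
Ȳ = 4440701.89 / 43807.96 = 101.37 mm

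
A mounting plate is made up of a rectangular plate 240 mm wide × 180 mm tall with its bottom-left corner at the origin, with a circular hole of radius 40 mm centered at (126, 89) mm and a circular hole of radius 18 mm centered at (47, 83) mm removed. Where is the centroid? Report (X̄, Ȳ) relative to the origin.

plate: A = 240 × 180 = 43200.00, centroid at (120.00, 90.00).
hole 1: A = −π·40² = -5026.55, centroid at (126.00, 89.00).
hole 2: A = −π·18² = -1017.88, centroid at (47.00, 83.00).
ΣA = 37155.58 mm², ΣAX̄ = 4502814.75 mm³, ΣAȲ = 3356153.50 mm³.
X̄ = 4502814.75/37155.58 = 121.19 mm; Ȳ = 3356153.50/37155.58 = 90.33 mm.

X̄ = 121.19 mm, Ȳ = 90.33 mm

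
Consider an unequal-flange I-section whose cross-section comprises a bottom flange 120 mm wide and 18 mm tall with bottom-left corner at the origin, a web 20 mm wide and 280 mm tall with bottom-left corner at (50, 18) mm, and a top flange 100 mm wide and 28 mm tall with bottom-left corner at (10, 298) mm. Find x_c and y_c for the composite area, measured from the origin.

x_c = 60.00 mm, y_c = 168.36 mm

bottom flange: A = 120 × 18 = 2160.00, centroid at (60.00, 9.00).
web: A = 20 × 280 = 5600.00, centroid at (60.00, 158.00).
top flange: A = 100 × 28 = 2800.00, centroid at (60.00, 312.00).
ΣA = 10560.00 mm²
ΣAx_c = (2160.00)(60.00) + (5600.00)(60.00) + (2800.00)(60.00) = 633600.00 mm³
ΣAy_c = (2160.00)(9.00) + (5600.00)(158.00) + (2800.00)(312.00) = 1777840.00 mm³
x_c = 633600.00 / 10560.00 = 60.00 mm
y_c = 1777840.00 / 10560.00 = 168.36 mm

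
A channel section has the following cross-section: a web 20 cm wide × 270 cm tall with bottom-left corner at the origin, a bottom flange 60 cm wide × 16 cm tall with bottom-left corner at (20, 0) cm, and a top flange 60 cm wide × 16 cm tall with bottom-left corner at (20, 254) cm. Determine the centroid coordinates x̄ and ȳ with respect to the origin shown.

Part | A | x̄ᵢ | ȳᵢ | A·x̄ᵢ | A·ȳᵢ
web | 5400.00 | 10.00 | 135.00 | 54000.00 | 729000.00
bottom flange | 960.00 | 50.00 | 8.00 | 48000.00 | 7680.00
top flange | 960.00 | 50.00 | 262.00 | 48000.00 | 251520.00
Σ | 7320.00 |  |  | 150000.00 | 988200.00
x̄ = 150000.00 / 7320.00 = 20.49 cm
ȳ = 988200.00 / 7320.00 = 135.00 cm

x̄ = 20.49 cm, ȳ = 135.00 cm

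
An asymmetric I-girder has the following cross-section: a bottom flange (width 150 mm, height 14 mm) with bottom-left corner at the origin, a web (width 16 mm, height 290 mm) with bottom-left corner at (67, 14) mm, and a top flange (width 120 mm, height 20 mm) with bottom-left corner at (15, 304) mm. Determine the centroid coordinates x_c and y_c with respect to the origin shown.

x_c = 75.00 mm, y_c = 164.78 mm

bottom flange: A = 150 × 14 = 2100.00, centroid at (75.00, 7.00).
web: A = 16 × 290 = 4640.00, centroid at (75.00, 159.00).
top flange: A = 120 × 20 = 2400.00, centroid at (75.00, 314.00).
ΣA = 9140.00 mm²
ΣAx_c = (2100.00)(75.00) + (4640.00)(75.00) + (2400.00)(75.00) = 685500.00 mm³
ΣAy_c = (2100.00)(7.00) + (4640.00)(159.00) + (2400.00)(314.00) = 1506060.00 mm³
x_c = 685500.00 / 9140.00 = 75.00 mm
y_c = 1506060.00 / 9140.00 = 164.78 mm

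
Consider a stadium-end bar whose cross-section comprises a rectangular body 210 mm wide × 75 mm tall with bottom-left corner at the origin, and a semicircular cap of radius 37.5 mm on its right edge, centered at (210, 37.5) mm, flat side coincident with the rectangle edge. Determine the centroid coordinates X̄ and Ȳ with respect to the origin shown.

X̄ = 119.87 mm, Ȳ = 37.50 mm

rectangular body: A = 210 × 75 = 15750.00, centroid at (105.00, 37.50).
semicircular end: A = ½π·37.5² = 2208.93, centroid at (225.92, 37.50).
ΣA = 17958.93 mm², ΣAX̄ = 2152782.04 mm³, ΣAȲ = 673459.96 mm³.
X̄ = 2152782.04/17958.93 = 119.87 mm; Ȳ = 673459.96/17958.93 = 37.50 mm.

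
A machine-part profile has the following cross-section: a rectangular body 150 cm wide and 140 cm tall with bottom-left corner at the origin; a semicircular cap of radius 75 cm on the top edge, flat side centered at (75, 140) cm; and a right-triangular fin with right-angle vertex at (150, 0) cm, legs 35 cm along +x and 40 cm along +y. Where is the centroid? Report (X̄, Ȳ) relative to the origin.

Part | A | x̄ᵢ | ȳᵢ | A·x̄ᵢ | A·ȳᵢ
rectangular body | 21000.00 | 75.00 | 70.00 | 1575000.00 | 1470000.00
semicircular top | 8835.73 | 75.00 | 171.83 | 662679.70 | 1518252.11
triangular fin | 700.00 | 161.67 | 13.33 | 113166.67 | 9333.33
Σ | 30535.73 |  |  | 2350846.37 | 2997585.44
X̄ = 2350846.37 / 30535.73 = 76.99 cm
Ȳ = 2997585.44 / 30535.73 = 98.17 cm

X̄ = 76.99 cm, Ȳ = 98.17 cm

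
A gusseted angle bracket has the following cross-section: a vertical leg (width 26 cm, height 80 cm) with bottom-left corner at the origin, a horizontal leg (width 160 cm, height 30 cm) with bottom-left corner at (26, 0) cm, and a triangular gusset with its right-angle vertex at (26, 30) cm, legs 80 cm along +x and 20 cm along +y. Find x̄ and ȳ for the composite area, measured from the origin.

x̄ = 75.26 cm, ȳ = 24.03 cm

Part | A | x̄ᵢ | ȳᵢ | A·x̄ᵢ | A·ȳᵢ
vertical leg | 2080.00 | 13.00 | 40.00 | 27040.00 | 83200.00
horizontal leg | 4800.00 | 106.00 | 15.00 | 508800.00 | 72000.00
gusset | 800.00 | 52.67 | 36.67 | 42133.33 | 29333.33
Σ | 7680.00 |  |  | 577973.33 | 184533.33
x̄ = 577973.33 / 7680.00 = 75.26 cm
ȳ = 184533.33 / 7680.00 = 24.03 cm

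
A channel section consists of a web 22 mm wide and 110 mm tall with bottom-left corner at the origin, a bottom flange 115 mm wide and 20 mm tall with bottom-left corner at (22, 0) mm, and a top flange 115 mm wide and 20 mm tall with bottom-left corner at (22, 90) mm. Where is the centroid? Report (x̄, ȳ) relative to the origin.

web: A = 22 × 110 = 2420.00, centroid at (11.00, 55.00).
bottom flange: A = 115 × 20 = 2300.00, centroid at (79.50, 10.00).
top flange: A = 115 × 20 = 2300.00, centroid at (79.50, 100.00).
ΣA = 7020.00 mm², ΣAx̄ = 392320.00 mm³, ΣAȳ = 386100.00 mm³.
x̄ = 392320.00/7020.00 = 55.89 mm; ȳ = 386100.00/7020.00 = 55.00 mm.

x̄ = 55.89 mm, ȳ = 55.00 mm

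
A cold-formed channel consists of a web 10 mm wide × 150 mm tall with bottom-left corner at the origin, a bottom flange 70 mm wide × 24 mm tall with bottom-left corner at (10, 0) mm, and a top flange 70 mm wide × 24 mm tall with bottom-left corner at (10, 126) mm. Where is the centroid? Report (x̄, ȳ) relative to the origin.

web: A = 10 × 150 = 1500.00, centroid at (5.00, 75.00).
bottom flange: A = 70 × 24 = 1680.00, centroid at (45.00, 12.00).
top flange: A = 70 × 24 = 1680.00, centroid at (45.00, 138.00).
ΣA = 4860.00 mm²
ΣAx̄ = (1500.00)(5.00) + (1680.00)(45.00) + (1680.00)(45.00) = 158700.00 mm³
ΣAȳ = (1500.00)(75.00) + (1680.00)(12.00) + (1680.00)(138.00) = 364500.00 mm³
x̄ = 158700.00 / 4860.00 = 32.65 mm
ȳ = 364500.00 / 4860.00 = 75.00 mm

x̄ = 32.65 mm, ȳ = 75.00 mm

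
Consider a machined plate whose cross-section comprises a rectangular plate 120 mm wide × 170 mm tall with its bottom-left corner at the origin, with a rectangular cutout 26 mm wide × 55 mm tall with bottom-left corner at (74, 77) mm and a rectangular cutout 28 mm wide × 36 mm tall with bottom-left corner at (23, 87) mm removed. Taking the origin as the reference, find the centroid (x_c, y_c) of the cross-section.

plate: A = 120 × 170 = 20400.00, centroid at (60.00, 85.00).
hole 1: A = −(26 × 55) = -1430.00, centroid at (87.00, 104.50).
hole 2: A = −(28 × 36) = -1008.00, centroid at (37.00, 105.00).
ΣA = 17962.00 mm², ΣAx_c = 1062294.00 mm³, ΣAy_c = 1478725.00 mm³.
x_c = 1062294.00/17962.00 = 59.14 mm; y_c = 1478725.00/17962.00 = 82.33 mm.

x_c = 59.14 mm, y_c = 82.33 mm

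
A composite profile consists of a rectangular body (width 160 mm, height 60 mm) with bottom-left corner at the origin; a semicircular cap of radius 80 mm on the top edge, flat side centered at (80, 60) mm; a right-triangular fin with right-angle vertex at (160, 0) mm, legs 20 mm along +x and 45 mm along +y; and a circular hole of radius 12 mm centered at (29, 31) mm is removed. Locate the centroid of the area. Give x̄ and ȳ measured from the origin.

Part | A | x̄ᵢ | ȳᵢ | A·x̄ᵢ | A·ȳᵢ
rectangular body | 9600.00 | 80.00 | 30.00 | 768000.00 | 288000.00
semicircular top | 10053.10 | 80.00 | 93.95 | 804247.72 | 944519.12
triangular fin | 450.00 | 166.67 | 15.00 | 75000.00 | 6750.00
hole | -452.39 | 29.00 | 31.00 | -13119.29 | -14024.07
Σ | 19650.71 |  |  | 1634128.43 | 1225245.05
x̄ = 1634128.43 / 19650.71 = 83.16 mm
ȳ = 1225245.05 / 19650.71 = 62.35 mm

x̄ = 83.16 mm, ȳ = 62.35 mm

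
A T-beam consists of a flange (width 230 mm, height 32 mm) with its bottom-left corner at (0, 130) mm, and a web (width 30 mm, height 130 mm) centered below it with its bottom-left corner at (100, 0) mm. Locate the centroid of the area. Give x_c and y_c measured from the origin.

Part | A | x̄ᵢ | ȳᵢ | A·x̄ᵢ | A·ȳᵢ
web | 3900.00 | 115.00 | 65.00 | 448500.00 | 253500.00
flange | 7360.00 | 115.00 | 146.00 | 846400.00 | 1074560.00
Σ | 11260.00 |  |  | 1294900.00 | 1328060.00
x_c = 1294900.00 / 11260.00 = 115.00 mm
y_c = 1328060.00 / 11260.00 = 117.94 mm

x_c = 115.00 mm, y_c = 117.94 mm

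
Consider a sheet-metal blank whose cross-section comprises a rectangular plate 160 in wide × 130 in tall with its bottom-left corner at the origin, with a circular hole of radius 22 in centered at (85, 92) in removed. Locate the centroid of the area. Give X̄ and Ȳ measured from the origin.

plate: A = 160 × 130 = 20800.00, centroid at (80.00, 65.00).
hole: A = −π·22² = -1520.53, centroid at (85.00, 92.00).
ΣA = 19279.47 in², ΣAX̄ = 1534754.88 in³, ΣAȲ = 1212111.16 in³.
X̄ = 1534754.88/19279.47 = 79.61 in; Ȳ = 1212111.16/19279.47 = 62.87 in.

X̄ = 79.61 in, Ȳ = 62.87 in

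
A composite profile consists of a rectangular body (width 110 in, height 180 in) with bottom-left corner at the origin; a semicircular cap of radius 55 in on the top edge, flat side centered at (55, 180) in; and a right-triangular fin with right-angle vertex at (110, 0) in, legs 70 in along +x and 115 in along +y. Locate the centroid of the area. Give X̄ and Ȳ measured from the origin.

rectangular body: A = 110 × 180 = 19800.00, centroid at (55.00, 90.00).
semicircular top: A = ½π·55² = 4751.66, centroid at (55.00, 203.34).
triangular fin: A = ½·70·115 = 4025.00, centroid at (133.33, 38.33).
ΣA = 28576.66 in², ΣAX̄ = 1887007.91 in³, ΣAȲ = 2902506.93 in³.
X̄ = 1887007.91/28576.66 = 66.03 in; Ȳ = 2902506.93/28576.66 = 101.57 in.

X̄ = 66.03 in, Ȳ = 101.57 in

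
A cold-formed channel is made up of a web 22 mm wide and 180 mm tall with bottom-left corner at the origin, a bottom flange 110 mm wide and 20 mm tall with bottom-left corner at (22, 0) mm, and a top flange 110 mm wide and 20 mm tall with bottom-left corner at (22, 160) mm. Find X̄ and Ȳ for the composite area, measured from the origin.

X̄ = 45.74 mm, Ȳ = 90.00 mm

web: A = 22 × 180 = 3960.00, centroid at (11.00, 90.00).
bottom flange: A = 110 × 20 = 2200.00, centroid at (77.00, 10.00).
top flange: A = 110 × 20 = 2200.00, centroid at (77.00, 170.00).
ΣA = 8360.00 mm²
ΣAX̄ = (3960.00)(11.00) + (2200.00)(77.00) + (2200.00)(77.00) = 382360.00 mm³
ΣAȲ = (3960.00)(90.00) + (2200.00)(10.00) + (2200.00)(170.00) = 752400.00 mm³
X̄ = 382360.00 / 8360.00 = 45.74 mm
Ȳ = 752400.00 / 8360.00 = 90.00 mm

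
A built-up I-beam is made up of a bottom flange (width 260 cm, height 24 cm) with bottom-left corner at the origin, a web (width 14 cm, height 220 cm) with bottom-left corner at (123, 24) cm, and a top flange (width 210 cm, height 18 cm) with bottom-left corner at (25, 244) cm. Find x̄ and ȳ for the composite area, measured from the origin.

bottom flange: A = 260 × 24 = 6240.00, centroid at (130.00, 12.00).
web: A = 14 × 220 = 3080.00, centroid at (130.00, 134.00).
top flange: A = 210 × 18 = 3780.00, centroid at (130.00, 253.00).
ΣA = 13100.00 cm², ΣAx̄ = 1703000.00 cm³, ΣAȳ = 1443940.00 cm³.
x̄ = 1703000.00/13100.00 = 130.00 cm; ȳ = 1443940.00/13100.00 = 110.22 cm.

x̄ = 130.00 cm, ȳ = 110.22 cm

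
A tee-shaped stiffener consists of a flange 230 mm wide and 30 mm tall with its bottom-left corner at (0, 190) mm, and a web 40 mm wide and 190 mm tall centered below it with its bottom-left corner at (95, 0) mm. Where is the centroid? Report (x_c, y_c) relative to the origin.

x_c = 115.00 mm, y_c = 147.34 mm

Part | A | x̄ᵢ | ȳᵢ | A·x̄ᵢ | A·ȳᵢ
web | 7600.00 | 115.00 | 95.00 | 874000.00 | 722000.00
flange | 6900.00 | 115.00 | 205.00 | 793500.00 | 1414500.00
Σ | 14500.00 |  |  | 1667500.00 | 2136500.00
x_c = 1667500.00 / 14500.00 = 115.00 mm
y_c = 2136500.00 / 14500.00 = 147.34 mm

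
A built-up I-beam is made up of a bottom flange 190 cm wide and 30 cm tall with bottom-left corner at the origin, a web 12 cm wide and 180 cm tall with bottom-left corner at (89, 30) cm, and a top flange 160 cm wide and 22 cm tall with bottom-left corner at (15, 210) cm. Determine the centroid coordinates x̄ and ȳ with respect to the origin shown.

bottom flange: A = 190 × 30 = 5700.00, centroid at (95.00, 15.00).
web: A = 12 × 180 = 2160.00, centroid at (95.00, 120.00).
top flange: A = 160 × 22 = 3520.00, centroid at (95.00, 221.00).
ΣA = 11380.00 cm², ΣAx̄ = 1081100.00 cm³, ΣAȳ = 1122620.00 cm³.
x̄ = 1081100.00/11380.00 = 95.00 cm; ȳ = 1122620.00/11380.00 = 98.65 cm.

x̄ = 95.00 cm, ȳ = 98.65 cm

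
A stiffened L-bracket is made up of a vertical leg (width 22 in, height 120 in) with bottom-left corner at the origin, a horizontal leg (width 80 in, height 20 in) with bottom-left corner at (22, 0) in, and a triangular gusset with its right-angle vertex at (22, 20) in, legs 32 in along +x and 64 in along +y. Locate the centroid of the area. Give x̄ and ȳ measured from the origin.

x̄ = 30.72 in, ȳ = 41.17 in

vertical leg: A = 22 × 120 = 2640.00, centroid at (11.00, 60.00).
horizontal leg: A = 80 × 20 = 1600.00, centroid at (62.00, 10.00).
gusset: A = ½·32·64 = 1024.00, centroid at (32.67, 41.33).
ΣA = 5264.00 in²
ΣAx̄ = (2640.00)(11.00) + (1600.00)(62.00) + (1024.00)(32.67) = 161690.67 in³
ΣAȳ = (2640.00)(60.00) + (1600.00)(10.00) + (1024.00)(41.33) = 216725.33 in³
x̄ = 161690.67 / 5264.00 = 30.72 in
ȳ = 216725.33 / 5264.00 = 41.17 in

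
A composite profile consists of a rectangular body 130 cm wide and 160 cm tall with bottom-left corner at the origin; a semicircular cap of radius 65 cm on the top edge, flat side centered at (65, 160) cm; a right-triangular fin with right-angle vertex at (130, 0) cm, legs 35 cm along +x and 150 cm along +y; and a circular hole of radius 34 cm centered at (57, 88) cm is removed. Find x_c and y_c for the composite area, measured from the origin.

Part | A | x̄ᵢ | ȳᵢ | A·x̄ᵢ | A·ȳᵢ
rectangular body | 20800.00 | 65.00 | 80.00 | 1352000.00 | 1664000.00
semicircular top | 6636.61 | 65.00 | 187.59 | 431379.94 | 1244941.65
triangular fin | 2625.00 | 141.67 | 50.00 | 371875.00 | 131250.00
hole | -3631.68 | 57.00 | 88.00 | -207005.82 | -319587.94
Σ | 26429.93 |  |  | 1948249.12 | 2720603.71
x_c = 1948249.12 / 26429.93 = 73.71 cm
y_c = 2720603.71 / 26429.93 = 102.94 cm

x_c = 73.71 cm, y_c = 102.94 cm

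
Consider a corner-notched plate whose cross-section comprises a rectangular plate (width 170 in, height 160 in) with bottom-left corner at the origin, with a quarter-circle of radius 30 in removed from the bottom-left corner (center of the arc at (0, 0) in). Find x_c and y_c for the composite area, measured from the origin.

x_c = 86.93 in, y_c = 81.79 in

Part | A | x̄ᵢ | ȳᵢ | A·x̄ᵢ | A·ȳᵢ
plate | 27200.00 | 85.00 | 80.00 | 2312000.00 | 2176000.00
removed quarter-circle | -706.86 | 12.73 | 12.73 | -9000.00 | -9000.00
Σ | 26493.14 |  |  | 2303000.00 | 2167000.00
x_c = 2303000.00 / 26493.14 = 86.93 in
y_c = 2167000.00 / 26493.14 = 81.79 in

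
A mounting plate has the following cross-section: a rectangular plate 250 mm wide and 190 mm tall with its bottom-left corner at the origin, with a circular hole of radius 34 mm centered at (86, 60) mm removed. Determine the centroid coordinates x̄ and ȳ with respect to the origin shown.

x̄ = 128.23 mm, ȳ = 97.90 mm

plate: A = 250 × 190 = 47500.00, centroid at (125.00, 95.00).
hole: A = −π·34² = -3631.68, centroid at (86.00, 60.00).
ΣA = 43868.32 mm²
ΣAx̄ = (47500.00)(125.00) + (-3631.68)(86.00) = 5625175.42 mm³
ΣAȳ = (47500.00)(95.00) + (-3631.68)(60.00) = 4294599.13 mm³
x̄ = 5625175.42 / 43868.32 = 128.23 mm
ȳ = 4294599.13 / 43868.32 = 97.90 mm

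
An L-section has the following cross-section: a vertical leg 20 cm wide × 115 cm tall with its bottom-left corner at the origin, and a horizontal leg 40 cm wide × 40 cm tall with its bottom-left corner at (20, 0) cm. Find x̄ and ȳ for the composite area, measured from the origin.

vertical leg: A = 20 × 115 = 2300.00, centroid at (10.00, 57.50).
horizontal leg: A = 40 × 40 = 1600.00, centroid at (40.00, 20.00).
ΣA = 3900.00 cm², ΣAx̄ = 87000.00 cm³, ΣAȳ = 164250.00 cm³.
x̄ = 87000.00/3900.00 = 22.31 cm; ȳ = 164250.00/3900.00 = 42.12 cm.

x̄ = 22.31 cm, ȳ = 42.12 cm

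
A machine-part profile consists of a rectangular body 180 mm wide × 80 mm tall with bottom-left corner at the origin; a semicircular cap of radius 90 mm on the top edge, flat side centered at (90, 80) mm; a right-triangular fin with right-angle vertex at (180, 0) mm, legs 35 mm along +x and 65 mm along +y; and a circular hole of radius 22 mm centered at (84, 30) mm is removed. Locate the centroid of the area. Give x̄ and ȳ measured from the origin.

x̄ = 94.67 mm, ȳ = 77.00 mm

Part | A | x̄ᵢ | ȳᵢ | A·x̄ᵢ | A·ȳᵢ
rectangular body | 14400.00 | 90.00 | 40.00 | 1296000.00 | 576000.00
semicircular top | 12723.45 | 90.00 | 118.20 | 1145110.52 | 1503876.02
triangular fin | 1137.50 | 191.67 | 21.67 | 218020.83 | 24645.83
hole | -1520.53 | 84.00 | 30.00 | -127724.59 | -45615.93
Σ | 26740.42 |  |  | 2531406.76 | 2058905.93
x̄ = 2531406.76 / 26740.42 = 94.67 mm
ȳ = 2058905.93 / 26740.42 = 77.00 mm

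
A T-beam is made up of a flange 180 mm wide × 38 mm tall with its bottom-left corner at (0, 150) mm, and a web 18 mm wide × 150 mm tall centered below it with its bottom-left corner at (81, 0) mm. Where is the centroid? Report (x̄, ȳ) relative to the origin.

web: A = 18 × 150 = 2700.00, centroid at (90.00, 75.00).
flange: A = 180 × 38 = 6840.00, centroid at (90.00, 169.00).
ΣA = 9540.00 mm², ΣAx̄ = 858600.00 mm³, ΣAȳ = 1358460.00 mm³.
x̄ = 858600.00/9540.00 = 90.00 mm; ȳ = 1358460.00/9540.00 = 142.40 mm.

x̄ = 90.00 mm, ȳ = 142.40 mm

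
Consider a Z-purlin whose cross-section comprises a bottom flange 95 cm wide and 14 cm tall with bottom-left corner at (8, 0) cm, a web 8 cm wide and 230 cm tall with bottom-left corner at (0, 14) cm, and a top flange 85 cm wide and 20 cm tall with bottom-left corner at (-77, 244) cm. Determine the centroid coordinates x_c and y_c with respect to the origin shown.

bottom flange: A = 95 × 14 = 1330.00, centroid at (55.50, 7.00).
web: A = 8 × 230 = 1840.00, centroid at (4.00, 129.00).
top flange: A = 85 × 20 = 1700.00, centroid at (-34.50, 254.00).
ΣA = 4870.00 cm², ΣAx_c = 22525.00 cm³, ΣAy_c = 678470.00 cm³.
x_c = 22525.00/4870.00 = 4.63 cm; y_c = 678470.00/4870.00 = 139.32 cm.

x_c = 4.63 cm, y_c = 139.32 cm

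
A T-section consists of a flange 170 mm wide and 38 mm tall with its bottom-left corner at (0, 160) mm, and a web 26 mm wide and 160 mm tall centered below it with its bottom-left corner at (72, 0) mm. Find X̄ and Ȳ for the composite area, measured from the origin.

Part | A | x̄ᵢ | ȳᵢ | A·x̄ᵢ | A·ȳᵢ
web | 4160.00 | 85.00 | 80.00 | 353600.00 | 332800.00
flange | 6460.00 | 85.00 | 179.00 | 549100.00 | 1156340.00
Σ | 10620.00 |  |  | 902700.00 | 1489140.00
X̄ = 902700.00 / 10620.00 = 85.00 mm
Ȳ = 1489140.00 / 10620.00 = 140.22 mm

X̄ = 85.00 mm, Ȳ = 140.22 mm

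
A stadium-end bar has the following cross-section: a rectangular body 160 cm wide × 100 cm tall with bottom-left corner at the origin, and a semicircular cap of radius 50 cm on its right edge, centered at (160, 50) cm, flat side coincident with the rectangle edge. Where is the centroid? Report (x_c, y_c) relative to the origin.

x_c = 99.95 cm, y_c = 50.00 cm

rectangular body: A = 160 × 100 = 16000.00, centroid at (80.00, 50.00).
semicircular end: A = ½π·50² = 3926.99, centroid at (181.22, 50.00).
ΣA = 19926.99 cm², ΣAx_c = 1991651.86 cm³, ΣAy_c = 996349.54 cm³.
x_c = 1991651.86/19926.99 = 99.95 cm; y_c = 996349.54/19926.99 = 50.00 cm.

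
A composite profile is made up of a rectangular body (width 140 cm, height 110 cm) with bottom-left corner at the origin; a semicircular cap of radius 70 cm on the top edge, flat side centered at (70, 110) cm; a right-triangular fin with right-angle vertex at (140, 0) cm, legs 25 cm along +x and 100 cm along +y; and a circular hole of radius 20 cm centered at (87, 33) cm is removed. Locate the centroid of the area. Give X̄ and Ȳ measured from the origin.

X̄ = 73.32 cm, Ȳ = 83.26 cm

Part | A | x̄ᵢ | ȳᵢ | A·x̄ᵢ | A·ȳᵢ
rectangular body | 15400.00 | 70.00 | 55.00 | 1078000.00 | 847000.00
semicircular top | 7696.90 | 70.00 | 139.71 | 538783.14 | 1075325.89
triangular fin | 1250.00 | 148.33 | 33.33 | 185416.67 | 41666.67
hole | -1256.64 | 87.00 | 33.00 | -109327.42 | -41469.02
Σ | 23090.26 |  |  | 1692872.38 | 1922523.53
X̄ = 1692872.38 / 23090.26 = 73.32 cm
Ȳ = 1922523.53 / 23090.26 = 83.26 cm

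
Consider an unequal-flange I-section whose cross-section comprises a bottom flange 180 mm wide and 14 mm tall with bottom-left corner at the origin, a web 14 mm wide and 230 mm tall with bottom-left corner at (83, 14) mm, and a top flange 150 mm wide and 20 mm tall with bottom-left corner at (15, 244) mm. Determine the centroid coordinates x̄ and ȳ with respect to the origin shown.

bottom flange: A = 180 × 14 = 2520.00, centroid at (90.00, 7.00).
web: A = 14 × 230 = 3220.00, centroid at (90.00, 129.00).
top flange: A = 150 × 20 = 3000.00, centroid at (90.00, 254.00).
ΣA = 8740.00 mm²
ΣAx̄ = (2520.00)(90.00) + (3220.00)(90.00) + (3000.00)(90.00) = 786600.00 mm³
ΣAȳ = (2520.00)(7.00) + (3220.00)(129.00) + (3000.00)(254.00) = 1195020.00 mm³
x̄ = 786600.00 / 8740.00 = 90.00 mm
ȳ = 1195020.00 / 8740.00 = 136.73 mm

x̄ = 90.00 mm, ȳ = 136.73 mm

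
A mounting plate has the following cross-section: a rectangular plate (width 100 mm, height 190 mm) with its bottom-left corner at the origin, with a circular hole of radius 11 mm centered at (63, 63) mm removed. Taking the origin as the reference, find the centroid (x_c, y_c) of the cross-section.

plate: A = 100 × 190 = 19000.00, centroid at (50.00, 95.00).
hole: A = −π·11² = -380.13, centroid at (63.00, 63.00).
ΣA = 18619.87 mm², ΣAx_c = 926051.64 mm³, ΣAy_c = 1781051.64 mm³.
x_c = 926051.64/18619.87 = 49.73 mm; y_c = 1781051.64/18619.87 = 95.65 mm.

x_c = 49.73 mm, y_c = 95.65 mm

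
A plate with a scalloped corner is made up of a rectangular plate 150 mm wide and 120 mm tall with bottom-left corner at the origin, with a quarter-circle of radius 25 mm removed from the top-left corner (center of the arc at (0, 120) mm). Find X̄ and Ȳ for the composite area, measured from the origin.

X̄ = 76.81 mm, Ȳ = 58.62 mm

plate: A = 150 × 120 = 18000.00, centroid at (75.00, 60.00).
removed quarter-circle: A = −¼π·25² = -490.87, centroid at (10.61, 109.39).
ΣA = 17509.13 mm²
ΣAX̄ = (18000.00)(75.00) + (-490.87)(10.61) = 1344791.67 mm³
ΣAȲ = (18000.00)(60.00) + (-490.87)(109.39) = 1026303.47 mm³
X̄ = 1344791.67 / 17509.13 = 76.81 mm
Ȳ = 1026303.47 / 17509.13 = 58.62 mm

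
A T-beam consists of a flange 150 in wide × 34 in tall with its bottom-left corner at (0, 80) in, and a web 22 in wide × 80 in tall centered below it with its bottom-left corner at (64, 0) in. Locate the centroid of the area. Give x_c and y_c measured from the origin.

web: A = 22 × 80 = 1760.00, centroid at (75.00, 40.00).
flange: A = 150 × 34 = 5100.00, centroid at (75.00, 97.00).
ΣA = 6860.00 in²
ΣAx_c = (1760.00)(75.00) + (5100.00)(75.00) = 514500.00 in³
ΣAy_c = (1760.00)(40.00) + (5100.00)(97.00) = 565100.00 in³
x_c = 514500.00 / 6860.00 = 75.00 in
y_c = 565100.00 / 6860.00 = 82.38 in

x_c = 75.00 in, y_c = 82.38 in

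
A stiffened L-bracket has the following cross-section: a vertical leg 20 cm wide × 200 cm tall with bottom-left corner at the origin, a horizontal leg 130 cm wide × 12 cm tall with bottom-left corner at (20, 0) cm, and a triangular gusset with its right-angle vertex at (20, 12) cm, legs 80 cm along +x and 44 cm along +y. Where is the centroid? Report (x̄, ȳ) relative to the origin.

vertical leg: A = 20 × 200 = 4000.00, centroid at (10.00, 100.00).
horizontal leg: A = 130 × 12 = 1560.00, centroid at (85.00, 6.00).
gusset: A = ½·80·44 = 1760.00, centroid at (46.67, 26.67).
ΣA = 7320.00 cm²
ΣAx̄ = (4000.00)(10.00) + (1560.00)(85.00) + (1760.00)(46.67) = 254733.33 cm³
ΣAȳ = (4000.00)(100.00) + (1560.00)(6.00) + (1760.00)(26.67) = 456293.33 cm³
x̄ = 254733.33 / 7320.00 = 34.80 cm
ȳ = 456293.33 / 7320.00 = 62.34 cm

x̄ = 34.80 cm, ȳ = 62.34 cm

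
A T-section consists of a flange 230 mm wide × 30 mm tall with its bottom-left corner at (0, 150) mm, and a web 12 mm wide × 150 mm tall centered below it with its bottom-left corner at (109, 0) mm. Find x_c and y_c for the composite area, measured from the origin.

web: A = 12 × 150 = 1800.00, centroid at (115.00, 75.00).
flange: A = 230 × 30 = 6900.00, centroid at (115.00, 165.00).
ΣA = 8700.00 mm²
ΣAx_c = (1800.00)(115.00) + (6900.00)(115.00) = 1000500.00 mm³
ΣAy_c = (1800.00)(75.00) + (6900.00)(165.00) = 1273500.00 mm³
x_c = 1000500.00 / 8700.00 = 115.00 mm
y_c = 1273500.00 / 8700.00 = 146.38 mm

x_c = 115.00 mm, y_c = 146.38 mm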